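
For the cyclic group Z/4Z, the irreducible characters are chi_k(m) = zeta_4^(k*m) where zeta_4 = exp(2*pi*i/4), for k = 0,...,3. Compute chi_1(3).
chi_1(3) = zeta_4^3 = -I

Derivation: chi_1(3) = zeta_4^(1*3) = zeta_4^3. Since zeta_4^4 = 1, this equals zeta_4^3 = exp(2*pi*i*3/4) = -I.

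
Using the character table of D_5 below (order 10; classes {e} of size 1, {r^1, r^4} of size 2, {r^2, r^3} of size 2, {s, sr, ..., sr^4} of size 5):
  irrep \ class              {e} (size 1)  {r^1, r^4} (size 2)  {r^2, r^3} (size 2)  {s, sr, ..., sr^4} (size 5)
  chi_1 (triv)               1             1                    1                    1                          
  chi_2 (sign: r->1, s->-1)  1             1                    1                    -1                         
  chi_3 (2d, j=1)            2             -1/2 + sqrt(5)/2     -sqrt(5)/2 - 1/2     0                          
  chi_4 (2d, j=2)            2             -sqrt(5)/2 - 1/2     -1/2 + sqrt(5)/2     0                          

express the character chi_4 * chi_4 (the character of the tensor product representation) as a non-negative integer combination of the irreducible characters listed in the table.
chi_4 tensor chi_4 = chi_1 + chi_2 + chi_3 (all other irreducibles have multiplicity 0).

Proof sketch: The character of a tensor product is the pointwise product (chi_4 * chi_4)(C) = chi_4(C) * chi_4(C):
  {e}: (2)*(2), {r^1, r^4}: (-sqrt(5)/2 - 1/2)*(-sqrt(5)/2 - 1/2), {r^2, r^3}: (-1/2 + sqrt(5)/2)*(-1/2 + sqrt(5)/2), {s, sr, ..., sr^4}: (0)*(0)
so (chi_4 * chi_4) takes values
  {e} -> 4, {r^1, r^4} -> sqrt(5)/2 + 3/2, {r^2, r^3} -> 3/2 - sqrt(5)/2, {s, sr, ..., sr^4} -> 0.
Now take the inner product of this character with each irreducible chi from the table, <chi_4*chi_4, chi> = (1/10) sum_C |C| (chi_4*chi_4)(C) conj(chi(C)):
  <chi_4*chi_4, chi_1> = (1/10)[1*(4)*conj(1) + 2*(sqrt(5)/2 + 3/2)*conj(1) + 2*(3/2 - sqrt(5)/2)*conj(1) + 5*(0)*conj(1)]
      = (1/10)[(4) + (sqrt(5) + 3) + (3 - sqrt(5)) + (0)] = 10/10 = 1
  <chi_4*chi_4, chi_2> = (1/10)[1*(4)*conj(1) + 2*(sqrt(5)/2 + 3/2)*conj(1) + 2*(3/2 - sqrt(5)/2)*conj(1) + 5*(0)*conj(-1)]
      = (1/10)[(4) + (sqrt(5) + 3) + (3 - sqrt(5)) + (0)] = 10/10 = 1
  <chi_4*chi_4, chi_3> = (1/10)[1*(4)*conj(2) + 2*(sqrt(5)/2 + 3/2)*conj(-1/2 + sqrt(5)/2) + 2*(3/2 - sqrt(5)/2)*conj(-sqrt(5)/2 - 1/2) + 5*(0)*conj(0)]
      = (1/10)[(8) + (1 + sqrt(5)) + (1 - sqrt(5)) + (0)] = 10/10 = 1
  <chi_4*chi_4, chi_4> = (1/10)[1*(4)*conj(2) + 2*(sqrt(5)/2 + 3/2)*conj(-sqrt(5)/2 - 1/2) + 2*(3/2 - sqrt(5)/2)*conj(-1/2 + sqrt(5)/2) + 5*(0)*conj(0)]
      = (1/10)[(8) + (-2*sqrt(5) - 4) + (-4 + 2*sqrt(5)) + (0)] = 0/10 = 0
Hence the multiplicities are chi_1: 1, chi_2: 1, chi_3: 1. Dimension check: dim(chi_4)*dim(chi_4) = 2*2 = 4 and sum (mult * dim) = 1*1 + 1*1 + 1*2 = 4.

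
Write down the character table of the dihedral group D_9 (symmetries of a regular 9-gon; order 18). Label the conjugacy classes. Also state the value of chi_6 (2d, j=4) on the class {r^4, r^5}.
Conjugacy classes: {e} of size 1, {r^1, r^8} of size 2, {r^2, r^7} of size 2, {r^3, r^6} of size 2, {r^4, r^5} of size 2, {s, sr, ..., sr^8} of size 9.
Character table:
  irrep \ class              {e} (size 1)  {r^1, r^8} (size 2)  {r^2, r^7} (size 2)  {r^3, r^6} (size 2)  {r^4, r^5} (size 2)  {s, sr, ..., sr^8} (size 9)
  chi_1 (triv)               1             1                    1                    1                    1                    1                          
  chi_2 (sign: r->1, s->-1)  1             1                    1                    1                    1                    -1                         
  chi_3 (2d, j=1)            2             2*cos(2*pi/9)        2*cos(4*pi/9)        -1                   -2*cos(pi/9)         0                          
  chi_4 (2d, j=2)            2             2*cos(4*pi/9)        -2*cos(pi/9)         -1                   2*cos(2*pi/9)        0                          
  chi_5 (2d, j=3)            2             -1                   -1                   2                    -1                   0                          
  chi_6 (2d, j=4)            2             -2*cos(pi/9)         2*cos(2*pi/9)        -1                   2*cos(4*pi/9)        0                          

Spot check: chi_6 (2d, j=4) on {r^4, r^5} = 2*cos(4*pi/9).

Working: D_9 has order 2*9 = 18 with 6 conjugacy classes, hence 6 irreducibles. Sum of squared dims 1 + 1 + 4 + 4 + 4 + 4 = 18 = |G|. Linear characters come from the abelianisation; the 2-dimensional irreps have character r^k -> 2*cos(2*pi*j*k/9), reflections -> 0.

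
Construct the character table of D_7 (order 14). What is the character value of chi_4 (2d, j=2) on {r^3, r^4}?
Conjugacy classes: {e} of size 1, {r^1, r^6} of size 2, {r^2, r^5} of size 2, {r^3, r^4} of size 2, {s, sr, ..., sr^6} of size 7.
Character table:
  irrep \ class              {e} (size 1)  {r^1, r^6} (size 2)  {r^2, r^5} (size 2)  {r^3, r^4} (size 2)  {s, sr, ..., sr^6} (size 7)
  chi_1 (triv)               1             1                    1                    1                    1                          
  chi_2 (sign: r->1, s->-1)  1             1                    1                    1                    -1                         
  chi_3 (2d, j=1)            2             2*cos(2*pi/7)        -2*cos(3*pi/7)       -2*cos(pi/7)         0                          
  chi_4 (2d, j=2)            2             -2*cos(3*pi/7)       -2*cos(pi/7)         2*cos(2*pi/7)        0                          
  chi_5 (2d, j=3)            2             -2*cos(pi/7)         2*cos(2*pi/7)        -2*cos(3*pi/7)       0                          

Spot check: chi_4 (2d, j=2) on {r^3, r^4} = 2*cos(2*pi/7).

Details: D_7 has order 2*7 = 14 with 5 conjugacy classes, hence 5 irreducibles. Sum of squared dims 1 + 1 + 4 + 4 + 4 = 14 = |G|. Linear characters come from the abelianisation; the 2-dimensional irreps have character r^k -> 2*cos(2*pi*j*k/7), reflections -> 0.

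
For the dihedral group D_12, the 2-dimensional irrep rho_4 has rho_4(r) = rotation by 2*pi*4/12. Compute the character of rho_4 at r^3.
chi_{rho_4}(r^3) = 2*cos(2*pi*4*3/12) = 2

Reasoning: rho_4(r^3) is rotation by angle 2*pi*4*3/12, whose trace is 2*cos(2*pi*4*3/12) = 2.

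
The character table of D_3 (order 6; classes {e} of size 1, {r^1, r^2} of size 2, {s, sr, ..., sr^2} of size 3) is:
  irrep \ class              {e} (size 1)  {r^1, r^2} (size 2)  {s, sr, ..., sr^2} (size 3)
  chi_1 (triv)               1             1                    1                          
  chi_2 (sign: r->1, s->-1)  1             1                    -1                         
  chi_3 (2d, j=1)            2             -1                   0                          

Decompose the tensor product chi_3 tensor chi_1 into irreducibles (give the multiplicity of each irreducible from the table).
chi_3 tensor chi_1 = chi_3 (all other irreducibles have multiplicity 0).

Reasoning: The character of a tensor product is the pointwise product (chi_3 * chi_1)(C) = chi_3(C) * chi_1(C):
  {e}: (2)*(1), {r^1, r^2}: (-1)*(1), {s, sr, ..., sr^2}: (0)*(1)
so (chi_3 * chi_1) takes values
  {e} -> 2, {r^1, r^2} -> -1, {s, sr, ..., sr^2} -> 0.
Now take the inner product of this character with each irreducible chi from the table, <chi_3*chi_1, chi> = (1/6) sum_C |C| (chi_3*chi_1)(C) conj(chi(C)):
  <chi_3*chi_1, chi_1> = (1/6)[1*(2)*conj(1) + 2*(-1)*conj(1) + 3*(0)*conj(1)]
      = (1/6)[(2) + (-2) + (0)] = 0/6 = 0
  <chi_3*chi_1, chi_2> = (1/6)[1*(2)*conj(1) + 2*(-1)*conj(1) + 3*(0)*conj(-1)]
      = (1/6)[(2) + (-2) + (0)] = 0/6 = 0
  <chi_3*chi_1, chi_3> = (1/6)[1*(2)*conj(2) + 2*(-1)*conj(-1) + 3*(0)*conj(0)]
      = (1/6)[(4) + (2) + (0)] = 6/6 = 1
Hence the multiplicities are chi_3: 1. Dimension check: dim(chi_3)*dim(chi_1) = 2*1 = 2 and sum (mult * dim) = 1*2 = 2.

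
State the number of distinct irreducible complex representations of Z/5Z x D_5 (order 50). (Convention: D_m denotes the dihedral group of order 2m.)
20

The number of irreducible complex representations of a finite group equals its number of conjugacy classes. For a direct product, #classes(G x H) = #classes(G) * #classes(H). Z/5Z has 5 classes (abelian), D_5 has 4 classes, so 5 * 4 = 20, so Z/5Z x D_5 (order 50) has exactly 20 irreducible complex representations.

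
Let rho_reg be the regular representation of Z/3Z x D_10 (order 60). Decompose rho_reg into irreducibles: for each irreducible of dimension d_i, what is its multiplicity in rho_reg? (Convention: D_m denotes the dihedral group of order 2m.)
Each irreducible V_i of dimension d_i appears with multiplicity d_i, i.e. rho_reg = (direct sum over all irreducibles V_i) d_i V_i. The irreducible dimensions for Z/3Z x D_10 are 1, 1, 1, 1, 1, 1, 1, 1, 1, 1, 1, 1, 2, 2, 2, 2, 2, 2, 2, 2, 2, 2, 2, 2: 12 irreducibles of dimension 1, each with multiplicity 1; 12 irreducibles of dimension 2, each with multiplicity 2. Total dimension 12*1*1 + 12*2*2 = 60 = |G|.

Solution. General theorem: in the regular representation of a finite group G, each irreducible appears with multiplicity equal to its dimension. Check: dim(rho_reg) = sum d_i^2 = 1 + 1 + 1 + 1 + 1 + 1 + 1 + 1 + 1 + 1 + 1 + 1 + 4 + 4 + 4 + 4 + 4 + 4 + 4 + 4 + 4 + 4 + 4 + 4 = 60 = |G|.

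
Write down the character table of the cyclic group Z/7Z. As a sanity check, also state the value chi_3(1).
Character table of Z/7Z (irreps indexed chi_0,...,chi_6 with chi_k(m) = zeta_7^(k*m), zeta_7 = exp(2*pi*i/7)):
  irrep \ class  {0} (size 1)  {1} (size 1)    {2} (size 1)    {3} (size 1)    {4} (size 1)    {5} (size 1)    {6} (size 1)  
  chi_0          1             1               1               1               1               1               1             
  chi_1          1             exp(2*I*pi/7)   exp(4*I*pi/7)   exp(6*I*pi/7)   exp(-6*I*pi/7)  exp(-4*I*pi/7)  exp(-2*I*pi/7)
  chi_2          1             exp(4*I*pi/7)   exp(-6*I*pi/7)  exp(-2*I*pi/7)  exp(2*I*pi/7)   exp(6*I*pi/7)   exp(-4*I*pi/7)
  chi_3          1             exp(6*I*pi/7)   exp(-2*I*pi/7)  exp(4*I*pi/7)   exp(-4*I*pi/7)  exp(2*I*pi/7)   exp(-6*I*pi/7)
  chi_4          1             exp(-6*I*pi/7)  exp(2*I*pi/7)   exp(-4*I*pi/7)  exp(4*I*pi/7)   exp(-2*I*pi/7)  exp(6*I*pi/7) 
  chi_5          1             exp(-4*I*pi/7)  exp(6*I*pi/7)   exp(2*I*pi/7)   exp(-2*I*pi/7)  exp(-6*I*pi/7)  exp(4*I*pi/7) 
  chi_6          1             exp(-2*I*pi/7)  exp(-4*I*pi/7)  exp(-6*I*pi/7)  exp(6*I*pi/7)   exp(4*I*pi/7)   exp(2*I*pi/7) 

Spot check: chi_3(1) = zeta_7^(3*1) = zeta_7^3 = exp(6*I*pi/7).

Working: Z/7Z is abelian, so all 7 irreducible complex representations are 1-dimensional. They are given by chi_k(m) = zeta_7^(k*m) for k = 0,...,6. Row orthogonality: sum_m chi_k(m) conj(chi_l(m)) = 7 * [k = l].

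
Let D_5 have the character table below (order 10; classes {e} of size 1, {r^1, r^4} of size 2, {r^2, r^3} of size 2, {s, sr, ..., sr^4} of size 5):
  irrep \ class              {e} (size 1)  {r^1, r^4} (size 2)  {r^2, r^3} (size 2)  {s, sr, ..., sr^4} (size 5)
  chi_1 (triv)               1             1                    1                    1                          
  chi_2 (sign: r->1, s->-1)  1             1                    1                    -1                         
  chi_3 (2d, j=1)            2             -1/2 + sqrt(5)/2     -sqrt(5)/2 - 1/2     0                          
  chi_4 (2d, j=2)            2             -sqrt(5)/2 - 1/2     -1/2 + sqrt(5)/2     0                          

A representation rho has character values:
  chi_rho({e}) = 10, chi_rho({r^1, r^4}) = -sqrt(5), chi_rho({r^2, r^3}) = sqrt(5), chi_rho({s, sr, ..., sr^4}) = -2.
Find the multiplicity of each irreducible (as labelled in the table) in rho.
Multiplicities: chi_1: 0, chi_2: 2, chi_3: 1, chi_4: 3.

Details: Use <chi_rho, chi> = (1/|G|) sum_C |C| * chi_rho(C) * conj(chi(C)) with |G| = 10 for each irreducible chi in the table:
  <chi_rho, chi_1> = (1/10)[1*(10)*conj(1) + 2*(-sqrt(5))*conj(1) + 2*(sqrt(5))*conj(1) + 5*(-2)*conj(1)]
      = (1/10)[(10) + (-2*sqrt(5)) + (2*sqrt(5)) + (-10)] = 0/10 = 0
  <chi_rho, chi_2> = (1/10)[1*(10)*conj(1) + 2*(-sqrt(5))*conj(1) + 2*(sqrt(5))*conj(1) + 5*(-2)*conj(-1)]
      = (1/10)[(10) + (-2*sqrt(5)) + (2*sqrt(5)) + (10)] = 20/10 = 2
  <chi_rho, chi_3> = (1/10)[1*(10)*conj(2) + 2*(-sqrt(5))*conj(-1/2 + sqrt(5)/2) + 2*(sqrt(5))*conj(-sqrt(5)/2 - 1/2) + 5*(-2)*conj(0)]
      = (1/10)[(20) + (-5 + sqrt(5)) + (-5 - sqrt(5)) + (0)] = 10/10 = 1
  <chi_rho, chi_4> = (1/10)[1*(10)*conj(2) + 2*(-sqrt(5))*conj(-sqrt(5)/2 - 1/2) + 2*(sqrt(5))*conj(-1/2 + sqrt(5)/2) + 5*(-2)*conj(0)]
      = (1/10)[(20) + (sqrt(5) + 5) + (5 - sqrt(5)) + (0)] = 30/10 = 3
Dimension check: dim(rho) = sum (mult * dim) = 0*1 + 2*1 + 1*2 + 3*2 = 10 = chi_rho(e) = 10.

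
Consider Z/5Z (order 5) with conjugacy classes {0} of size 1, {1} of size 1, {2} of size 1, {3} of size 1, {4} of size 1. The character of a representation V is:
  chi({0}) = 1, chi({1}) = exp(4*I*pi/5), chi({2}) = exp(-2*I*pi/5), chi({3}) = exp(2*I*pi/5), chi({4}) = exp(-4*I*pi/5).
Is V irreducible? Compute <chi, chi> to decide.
Irreducible: <chi, chi> = 1.

Proof sketch: <chi, chi> = (1/|G|) sum_C |C| * |chi(C)|^2 = (1/5)[1*|1|^2 + 1*|exp(4*I*pi/5)|^2 + 1*|exp(-2*I*pi/5)|^2 + 1*|exp(2*I*pi/5)|^2 + 1*|exp(-4*I*pi/5)|^2]
  = (1/5)[(1) + (1) + (1) + (1) + (1)] = 5/5 = 1.
(Exp terms are combined using exp(i*s)*conj(exp(i*t)) = exp(i*(s-t)), and sums of them are collapsed using the identity that for every m > 1 the m distinct m-th roots of unity sum to 0, e.g. 1 + exp(2*I*pi/3) + exp(-2*I*pi/3) = 0.)
A character is irreducible iff <chi, chi> = 1, so this representation is irreducible.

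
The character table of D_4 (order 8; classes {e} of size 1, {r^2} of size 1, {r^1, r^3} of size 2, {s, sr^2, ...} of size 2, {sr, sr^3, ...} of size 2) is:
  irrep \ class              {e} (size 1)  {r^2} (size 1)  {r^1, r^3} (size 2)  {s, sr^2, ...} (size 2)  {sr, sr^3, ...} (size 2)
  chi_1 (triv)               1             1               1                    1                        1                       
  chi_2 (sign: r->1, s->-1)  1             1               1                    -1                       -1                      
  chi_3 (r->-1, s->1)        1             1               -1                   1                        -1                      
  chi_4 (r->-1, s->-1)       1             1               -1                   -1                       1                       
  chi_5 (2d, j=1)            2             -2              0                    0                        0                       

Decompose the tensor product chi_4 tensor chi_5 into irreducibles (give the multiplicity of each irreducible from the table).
chi_4 tensor chi_5 = chi_5 (all other irreducibles have multiplicity 0).

Derivation: The character of a tensor product is the pointwise product (chi_4 * chi_5)(C) = chi_4(C) * chi_5(C):
  {e}: (1)*(2), {r^2}: (1)*(-2), {r^1, r^3}: (-1)*(0), {s, sr^2, ...}: (-1)*(0), {sr, sr^3, ...}: (1)*(0)
so (chi_4 * chi_5) takes values
  {e} -> 2, {r^2} -> -2, {r^1, r^3} -> 0, {s, sr^2, ...} -> 0, {sr, sr^3, ...} -> 0.
Now take the inner product of this character with each irreducible chi from the table, <chi_4*chi_5, chi> = (1/8) sum_C |C| (chi_4*chi_5)(C) conj(chi(C)):
  <chi_4*chi_5, chi_1> = (1/8)[1*(2)*conj(1) + 1*(-2)*conj(1) + 2*(0)*conj(1) + 2*(0)*conj(1) + 2*(0)*conj(1)]
      = (1/8)[(2) + (-2) + (0) + (0) + (0)] = 0/8 = 0
  <chi_4*chi_5, chi_2> = (1/8)[1*(2)*conj(1) + 1*(-2)*conj(1) + 2*(0)*conj(1) + 2*(0)*conj(-1) + 2*(0)*conj(-1)]
      = (1/8)[(2) + (-2) + (0) + (0) + (0)] = 0/8 = 0
  <chi_4*chi_5, chi_3> = (1/8)[1*(2)*conj(1) + 1*(-2)*conj(1) + 2*(0)*conj(-1) + 2*(0)*conj(1) + 2*(0)*conj(-1)]
      = (1/8)[(2) + (-2) + (0) + (0) + (0)] = 0/8 = 0
  <chi_4*chi_5, chi_4> = (1/8)[1*(2)*conj(1) + 1*(-2)*conj(1) + 2*(0)*conj(-1) + 2*(0)*conj(-1) + 2*(0)*conj(1)]
      = (1/8)[(2) + (-2) + (0) + (0) + (0)] = 0/8 = 0
  <chi_4*chi_5, chi_5> = (1/8)[1*(2)*conj(2) + 1*(-2)*conj(-2) + 2*(0)*conj(0) + 2*(0)*conj(0) + 2*(0)*conj(0)]
      = (1/8)[(4) + (4) + (0) + (0) + (0)] = 8/8 = 1
Hence the multiplicities are chi_5: 1. Dimension check: dim(chi_4)*dim(chi_5) = 1*2 = 2 and sum (mult * dim) = 1*2 = 2.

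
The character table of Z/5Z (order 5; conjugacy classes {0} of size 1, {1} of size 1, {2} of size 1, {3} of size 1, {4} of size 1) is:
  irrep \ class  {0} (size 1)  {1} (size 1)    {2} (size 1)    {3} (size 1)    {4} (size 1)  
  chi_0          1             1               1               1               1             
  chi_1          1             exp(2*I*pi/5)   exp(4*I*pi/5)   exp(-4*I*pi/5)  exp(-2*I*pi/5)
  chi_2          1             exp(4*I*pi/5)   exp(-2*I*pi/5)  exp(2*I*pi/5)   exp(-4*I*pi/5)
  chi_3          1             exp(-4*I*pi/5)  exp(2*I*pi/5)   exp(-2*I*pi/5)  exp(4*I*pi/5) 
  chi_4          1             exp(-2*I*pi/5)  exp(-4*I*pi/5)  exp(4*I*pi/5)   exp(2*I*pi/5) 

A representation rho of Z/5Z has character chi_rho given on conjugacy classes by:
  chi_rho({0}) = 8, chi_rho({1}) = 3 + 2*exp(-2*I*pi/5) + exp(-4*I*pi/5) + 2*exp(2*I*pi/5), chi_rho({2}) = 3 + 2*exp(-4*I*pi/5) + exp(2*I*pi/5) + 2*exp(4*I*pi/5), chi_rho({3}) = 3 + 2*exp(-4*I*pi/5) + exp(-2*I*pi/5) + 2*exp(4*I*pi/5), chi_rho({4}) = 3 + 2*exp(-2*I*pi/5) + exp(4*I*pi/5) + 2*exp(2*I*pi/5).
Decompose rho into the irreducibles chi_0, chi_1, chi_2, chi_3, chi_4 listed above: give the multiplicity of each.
Multiplicities: chi_0: 3, chi_1: 2, chi_2: 0, chi_3: 1, chi_4: 2.

Use <chi_rho, chi> = (1/|G|) sum_C |C| * chi_rho(C) * conj(chi(C)) with |G| = 5 for each irreducible chi in the table:
  <chi_rho, chi_0> = (1/5)[1*(8)*conj(1) + 1*(3 + 2*exp(-2*I*pi/5) + exp(-4*I*pi/5) + 2*exp(2*I*pi/5))*conj(1) + 1*(3 + 2*exp(-4*I*pi/5) + exp(2*I*pi/5) + 2*exp(4*I*pi/5))*conj(1) + 1*(3 + 2*exp(-4*I*pi/5) + exp(-2*I*pi/5) + 2*exp(4*I*pi/5))*conj(1) + 1*(3 + 2*exp(-2*I*pi/5) + exp(4*I*pi/5) + 2*exp(2*I*pi/5))*conj(1)]
      = (1/5)[(8) + (3 + 2*exp(-2*I*pi/5) + exp(-4*I*pi/5) + 2*exp(2*I*pi/5)) + (3 + 2*exp(-4*I*pi/5) + exp(2*I*pi/5) + 2*exp(4*I*pi/5)) + (3 + 2*exp(-4*I*pi/5) + exp(-2*I*pi/5) + 2*exp(4*I*pi/5)) + (3 + 2*exp(-2*I*pi/5) + exp(4*I*pi/5) + 2*exp(2*I*pi/5))] = 15/5 = 3
  <chi_rho, chi_1> = (1/5)[1*(8)*conj(1) + 1*(3 + 2*exp(-2*I*pi/5) + exp(-4*I*pi/5) + 2*exp(2*I*pi/5))*conj(exp(2*I*pi/5)) + 1*(3 + 2*exp(-4*I*pi/5) + exp(2*I*pi/5) + 2*exp(4*I*pi/5))*conj(exp(4*I*pi/5)) + 1*(3 + 2*exp(-4*I*pi/5) + exp(-2*I*pi/5) + 2*exp(4*I*pi/5))*conj(exp(-4*I*pi/5)) + 1*(3 + 2*exp(-2*I*pi/5) + exp(4*I*pi/5) + 2*exp(2*I*pi/5))*conj(exp(-2*I*pi/5))]
      = (1/5)[(8) + (2 + 3*exp(-2*I*pi/5) + 2*exp(-4*I*pi/5) + exp(4*I*pi/5)) + (2 + 3*exp(-4*I*pi/5) + exp(-2*I*pi/5) + 2*exp(2*I*pi/5)) + (2 + 2*exp(-2*I*pi/5) + exp(2*I*pi/5) + 3*exp(4*I*pi/5)) + (2 + exp(-4*I*pi/5) + 2*exp(4*I*pi/5) + 3*exp(2*I*pi/5))] = 10/5 = 2
  <chi_rho, chi_2> = (1/5)[1*(8)*conj(1) + 1*(3 + 2*exp(-2*I*pi/5) + exp(-4*I*pi/5) + 2*exp(2*I*pi/5))*conj(exp(4*I*pi/5)) + 1*(3 + 2*exp(-4*I*pi/5) + exp(2*I*pi/5) + 2*exp(4*I*pi/5))*conj(exp(-2*I*pi/5)) + 1*(3 + 2*exp(-4*I*pi/5) + exp(-2*I*pi/5) + 2*exp(4*I*pi/5))*conj(exp(2*I*pi/5)) + 1*(3 + 2*exp(-2*I*pi/5) + exp(4*I*pi/5) + 2*exp(2*I*pi/5))*conj(exp(-4*I*pi/5))]
      = (1/5)[(8) + (2*exp(-2*I*pi/5) + 3*exp(-4*I*pi/5) + exp(2*I*pi/5) + 2*exp(4*I*pi/5)) + (2*exp(-2*I*pi/5) + 2*exp(-4*I*pi/5) + exp(4*I*pi/5) + 3*exp(2*I*pi/5)) + (3*exp(-2*I*pi/5) + exp(-4*I*pi/5) + 2*exp(4*I*pi/5) + 2*exp(2*I*pi/5)) + (2*exp(-4*I*pi/5) + exp(-2*I*pi/5) + 3*exp(4*I*pi/5) + 2*exp(2*I*pi/5))] = 0/5 = 0
  <chi_rho, chi_3> = (1/5)[1*(8)*conj(1) + 1*(3 + 2*exp(-2*I*pi/5) + exp(-4*I*pi/5) + 2*exp(2*I*pi/5))*conj(exp(-4*I*pi/5)) + 1*(3 + 2*exp(-4*I*pi/5) + exp(2*I*pi/5) + 2*exp(4*I*pi/5))*conj(exp(2*I*pi/5)) + 1*(3 + 2*exp(-4*I*pi/5) + exp(-2*I*pi/5) + 2*exp(4*I*pi/5))*conj(exp(-2*I*pi/5)) + 1*(3 + 2*exp(-2*I*pi/5) + exp(4*I*pi/5) + 2*exp(2*I*pi/5))*conj(exp(4*I*pi/5))]
      = (1/5)[(8) + (1 + 2*exp(-4*I*pi/5) + 3*exp(4*I*pi/5) + 2*exp(2*I*pi/5)) + (1 + 3*exp(-2*I*pi/5) + 2*exp(4*I*pi/5) + 2*exp(2*I*pi/5)) + (1 + 2*exp(-2*I*pi/5) + 2*exp(-4*I*pi/5) + 3*exp(2*I*pi/5)) + (1 + 2*exp(-2*I*pi/5) + 3*exp(-4*I*pi/5) + 2*exp(4*I*pi/5))] = 5/5 = 1
  <chi_rho, chi_4> = (1/5)[1*(8)*conj(1) + 1*(3 + 2*exp(-2*I*pi/5) + exp(-4*I*pi/5) + 2*exp(2*I*pi/5))*conj(exp(-2*I*pi/5)) + 1*(3 + 2*exp(-4*I*pi/5) + exp(2*I*pi/5) + 2*exp(4*I*pi/5))*conj(exp(-4*I*pi/5)) + 1*(3 + 2*exp(-4*I*pi/5) + exp(-2*I*pi/5) + 2*exp(4*I*pi/5))*conj(exp(4*I*pi/5)) + 1*(3 + 2*exp(-2*I*pi/5) + exp(4*I*pi/5) + 2*exp(2*I*pi/5))*conj(exp(2*I*pi/5))]
      = (1/5)[(8) + (2 + exp(-2*I*pi/5) + 2*exp(4*I*pi/5) + 3*exp(2*I*pi/5)) + (2 + 2*exp(-2*I*pi/5) + exp(-4*I*pi/5) + 3*exp(4*I*pi/5)) + (2 + 3*exp(-4*I*pi/5) + exp(4*I*pi/5) + 2*exp(2*I*pi/5)) + (2 + 3*exp(-2*I*pi/5) + 2*exp(-4*I*pi/5) + exp(2*I*pi/5))] = 10/5 = 2
(Exp terms are combined using exp(i*s)*conj(exp(i*t)) = exp(i*(s-t)), and sums of them are collapsed using the identity that for every m > 1 the m distinct m-th roots of unity sum to 0, e.g. 1 + exp(2*I*pi/3) + exp(-2*I*pi/3) = 0.)
Dimension check: dim(rho) = sum (mult * dim) = 3*1 + 2*1 + 0*1 + 1*1 + 2*1 = 8 = chi_rho(e) = 8.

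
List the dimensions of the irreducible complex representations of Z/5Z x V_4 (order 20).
Dimensions: 1, 1, 1, 1, 1, 1, 1, 1, 1, 1, 1, 1, 1, 1, 1, 1, 1, 1, 1, 1

Derivation: There are 20 irreducibles (= number of conjugacy classes). Their dimensions d_i satisfy sum d_i^2 = |G| = 20: 1 + 1 + 1 + 1 + 1 + 1 + 1 + 1 + 1 + 1 + 1 + 1 + 1 + 1 + 1 + 1 + 1 + 1 + 1 + 1 = 20. (For the product with Z/5Z: each of the 5 1-dim characters of Z/5Z tensors with each irrep of V_4, giving 5 copies of each V_4-dimension.)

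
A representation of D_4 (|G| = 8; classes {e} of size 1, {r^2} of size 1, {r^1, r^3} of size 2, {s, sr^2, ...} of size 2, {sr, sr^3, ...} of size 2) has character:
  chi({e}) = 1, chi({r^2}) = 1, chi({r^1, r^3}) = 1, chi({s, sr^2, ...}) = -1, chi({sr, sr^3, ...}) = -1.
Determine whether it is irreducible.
Irreducible: <chi, chi> = 1.

Argument: <chi, chi> = (1/|G|) sum_C |C| * |chi(C)|^2 = (1/8)[1*|1|^2 + 1*|1|^2 + 2*|1|^2 + 2*|-1|^2 + 2*|-1|^2]
  = (1/8)[(1) + (1) + (2) + (2) + (2)] = 8/8 = 1.
A character is irreducible iff <chi, chi> = 1, so this representation is irreducible.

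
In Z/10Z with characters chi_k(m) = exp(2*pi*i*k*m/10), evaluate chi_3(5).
chi_3(5) = zeta_10^15 = -1

Justification: chi_3(5) = zeta_10^(3*5) = zeta_10^15. Since zeta_10^10 = 1, this equals zeta_10^5 = exp(2*pi*i*5/10) = -1.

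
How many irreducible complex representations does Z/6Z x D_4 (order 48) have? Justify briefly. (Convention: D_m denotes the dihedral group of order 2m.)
30

Solution. The number of irreducible complex representations of a finite group equals its number of conjugacy classes. For a direct product, #classes(G x H) = #classes(G) * #classes(H). Z/6Z has 6 classes (abelian), D_4 has 5 classes, so 6 * 5 = 30, so Z/6Z x D_4 (order 48) has exactly 30 irreducible complex representations.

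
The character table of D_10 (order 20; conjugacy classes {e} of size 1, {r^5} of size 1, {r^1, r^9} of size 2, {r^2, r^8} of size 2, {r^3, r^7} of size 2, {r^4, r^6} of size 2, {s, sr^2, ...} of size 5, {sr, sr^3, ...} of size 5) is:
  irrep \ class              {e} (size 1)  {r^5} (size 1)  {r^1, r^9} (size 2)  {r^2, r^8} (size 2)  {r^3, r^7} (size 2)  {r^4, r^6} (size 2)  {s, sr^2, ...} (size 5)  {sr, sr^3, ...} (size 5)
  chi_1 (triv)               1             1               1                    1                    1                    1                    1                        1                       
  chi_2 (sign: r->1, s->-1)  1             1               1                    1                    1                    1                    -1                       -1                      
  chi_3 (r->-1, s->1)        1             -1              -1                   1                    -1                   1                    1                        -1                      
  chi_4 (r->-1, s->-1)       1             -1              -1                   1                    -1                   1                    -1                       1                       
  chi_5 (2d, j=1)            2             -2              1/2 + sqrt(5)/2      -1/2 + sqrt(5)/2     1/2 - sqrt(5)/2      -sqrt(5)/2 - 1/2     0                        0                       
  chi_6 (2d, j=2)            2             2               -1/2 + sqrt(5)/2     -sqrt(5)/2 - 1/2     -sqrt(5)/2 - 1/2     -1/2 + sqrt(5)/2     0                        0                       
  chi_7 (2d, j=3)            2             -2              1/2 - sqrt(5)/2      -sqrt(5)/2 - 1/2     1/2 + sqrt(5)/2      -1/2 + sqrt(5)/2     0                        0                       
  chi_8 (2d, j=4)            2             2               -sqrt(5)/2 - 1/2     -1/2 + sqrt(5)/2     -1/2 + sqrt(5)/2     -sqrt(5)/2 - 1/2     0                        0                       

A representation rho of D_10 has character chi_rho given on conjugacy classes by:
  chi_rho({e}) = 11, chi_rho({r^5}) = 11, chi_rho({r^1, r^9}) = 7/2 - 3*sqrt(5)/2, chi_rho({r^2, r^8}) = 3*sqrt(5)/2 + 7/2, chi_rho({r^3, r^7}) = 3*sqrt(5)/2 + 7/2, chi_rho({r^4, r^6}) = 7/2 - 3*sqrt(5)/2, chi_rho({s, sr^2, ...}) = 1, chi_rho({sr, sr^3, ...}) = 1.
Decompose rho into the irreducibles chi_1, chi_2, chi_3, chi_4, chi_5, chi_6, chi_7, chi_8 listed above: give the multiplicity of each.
Multiplicities: chi_1: 3, chi_2: 2, chi_3: 0, chi_4: 0, chi_5: 0, chi_6: 0, chi_7: 0, chi_8: 3.

Solution. Use <chi_rho, chi> = (1/|G|) sum_C |C| * chi_rho(C) * conj(chi(C)) with |G| = 20 for each irreducible chi in the table:
  <chi_rho, chi_1> = (1/20)[1*(11)*conj(1) + 1*(11)*conj(1) + 2*(7/2 - 3*sqrt(5)/2)*conj(1) + 2*(3*sqrt(5)/2 + 7/2)*conj(1) + 2*(3*sqrt(5)/2 + 7/2)*conj(1) + 2*(7/2 - 3*sqrt(5)/2)*conj(1) + 5*(1)*conj(1) + 5*(1)*conj(1)]
      = (1/20)[(11) + (11) + (7 - 3*sqrt(5)) + (3*sqrt(5) + 7) + (3*sqrt(5) + 7) + (7 - 3*sqrt(5)) + (5) + (5)] = 60/20 = 3
  <chi_rho, chi_2> = (1/20)[1*(11)*conj(1) + 1*(11)*conj(1) + 2*(7/2 - 3*sqrt(5)/2)*conj(1) + 2*(3*sqrt(5)/2 + 7/2)*conj(1) + 2*(3*sqrt(5)/2 + 7/2)*conj(1) + 2*(7/2 - 3*sqrt(5)/2)*conj(1) + 5*(1)*conj(-1) + 5*(1)*conj(-1)]
      = (1/20)[(11) + (11) + (7 - 3*sqrt(5)) + (3*sqrt(5) + 7) + (3*sqrt(5) + 7) + (7 - 3*sqrt(5)) + (-5) + (-5)] = 40/20 = 2
  <chi_rho, chi_3> = (1/20)[1*(11)*conj(1) + 1*(11)*conj(-1) + 2*(7/2 - 3*sqrt(5)/2)*conj(-1) + 2*(3*sqrt(5)/2 + 7/2)*conj(1) + 2*(3*sqrt(5)/2 + 7/2)*conj(-1) + 2*(7/2 - 3*sqrt(5)/2)*conj(1) + 5*(1)*conj(1) + 5*(1)*conj(-1)]
      = (1/20)[(11) + (-11) + (-7 + 3*sqrt(5)) + (3*sqrt(5) + 7) + (-7 - 3*sqrt(5)) + (7 - 3*sqrt(5)) + (5) + (-5)] = 0/20 = 0
  <chi_rho, chi_4> = (1/20)[1*(11)*conj(1) + 1*(11)*conj(-1) + 2*(7/2 - 3*sqrt(5)/2)*conj(-1) + 2*(3*sqrt(5)/2 + 7/2)*conj(1) + 2*(3*sqrt(5)/2 + 7/2)*conj(-1) + 2*(7/2 - 3*sqrt(5)/2)*conj(1) + 5*(1)*conj(-1) + 5*(1)*conj(1)]
      = (1/20)[(11) + (-11) + (-7 + 3*sqrt(5)) + (3*sqrt(5) + 7) + (-7 - 3*sqrt(5)) + (7 - 3*sqrt(5)) + (-5) + (5)] = 0/20 = 0
  <chi_rho, chi_5> = (1/20)[1*(11)*conj(2) + 1*(11)*conj(-2) + 2*(7/2 - 3*sqrt(5)/2)*conj(1/2 + sqrt(5)/2) + 2*(3*sqrt(5)/2 + 7/2)*conj(-1/2 + sqrt(5)/2) + 2*(3*sqrt(5)/2 + 7/2)*conj(1/2 - sqrt(5)/2) + 2*(7/2 - 3*sqrt(5)/2)*conj(-sqrt(5)/2 - 1/2) + 5*(1)*conj(0) + 5*(1)*conj(0)]
      = (1/20)[(22) + (-22) + (-4 + 2*sqrt(5)) + (4 + 2*sqrt(5)) + (-2*sqrt(5) - 4) + (4 - 2*sqrt(5)) + (0) + (0)] = 0/20 = 0
  <chi_rho, chi_6> = (1/20)[1*(11)*conj(2) + 1*(11)*conj(2) + 2*(7/2 - 3*sqrt(5)/2)*conj(-1/2 + sqrt(5)/2) + 2*(3*sqrt(5)/2 + 7/2)*conj(-sqrt(5)/2 - 1/2) + 2*(3*sqrt(5)/2 + 7/2)*conj(-sqrt(5)/2 - 1/2) + 2*(7/2 - 3*sqrt(5)/2)*conj(-1/2 + sqrt(5)/2) + 5*(1)*conj(0) + 5*(1)*conj(0)]
      = (1/20)[(22) + (22) + (-11 + 5*sqrt(5)) + (-5*sqrt(5) - 11) + (-5*sqrt(5) - 11) + (-11 + 5*sqrt(5)) + (0) + (0)] = 0/20 = 0
  <chi_rho, chi_7> = (1/20)[1*(11)*conj(2) + 1*(11)*conj(-2) + 2*(7/2 - 3*sqrt(5)/2)*conj(1/2 - sqrt(5)/2) + 2*(3*sqrt(5)/2 + 7/2)*conj(-sqrt(5)/2 - 1/2) + 2*(3*sqrt(5)/2 + 7/2)*conj(1/2 + sqrt(5)/2) + 2*(7/2 - 3*sqrt(5)/2)*conj(-1/2 + sqrt(5)/2) + 5*(1)*conj(0) + 5*(1)*conj(0)]
      = (1/20)[(22) + (-22) + (11 - 5*sqrt(5)) + (-5*sqrt(5) - 11) + (11 + 5*sqrt(5)) + (-11 + 5*sqrt(5)) + (0) + (0)] = 0/20 = 0
  <chi_rho, chi_8> = (1/20)[1*(11)*conj(2) + 1*(11)*conj(2) + 2*(7/2 - 3*sqrt(5)/2)*conj(-sqrt(5)/2 - 1/2) + 2*(3*sqrt(5)/2 + 7/2)*conj(-1/2 + sqrt(5)/2) + 2*(3*sqrt(5)/2 + 7/2)*conj(-1/2 + sqrt(5)/2) + 2*(7/2 - 3*sqrt(5)/2)*conj(-sqrt(5)/2 - 1/2) + 5*(1)*conj(0) + 5*(1)*conj(0)]
      = (1/20)[(22) + (22) + (4 - 2*sqrt(5)) + (4 + 2*sqrt(5)) + (4 + 2*sqrt(5)) + (4 - 2*sqrt(5)) + (0) + (0)] = 60/20 = 3
Dimension check: dim(rho) = sum (mult * dim) = 3*1 + 2*1 + 0*1 + 0*1 + 0*2 + 0*2 + 0*2 + 3*2 = 11 = chi_rho(e) = 11.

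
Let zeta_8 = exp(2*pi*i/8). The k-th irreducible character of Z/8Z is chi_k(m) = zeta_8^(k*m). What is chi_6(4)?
chi_6(4) = zeta_8^24 = 1

Solution. chi_6(4) = zeta_8^(6*4) = zeta_8^24. Since zeta_8^8 = 1, this equals zeta_8^0 = exp(2*pi*i*0/8) = 1.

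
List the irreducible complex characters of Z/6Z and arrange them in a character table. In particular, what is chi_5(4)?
Character table of Z/6Z (irreps indexed chi_0,...,chi_5 with chi_k(m) = zeta_6^(k*m), zeta_6 = exp(2*pi*i/6)):
  irrep \ class  {0} (size 1)  {1} (size 1)    {2} (size 1)    {3} (size 1)  {4} (size 1)    {5} (size 1)  
  chi_0          1             1               1               1             1               1             
  chi_1          1             exp(I*pi/3)     exp(2*I*pi/3)   -1            exp(-2*I*pi/3)  exp(-I*pi/3)  
  chi_2          1             exp(2*I*pi/3)   exp(-2*I*pi/3)  1             exp(2*I*pi/3)   exp(-2*I*pi/3)
  chi_3          1             -1              1               -1            1               -1            
  chi_4          1             exp(-2*I*pi/3)  exp(2*I*pi/3)   1             exp(-2*I*pi/3)  exp(2*I*pi/3) 
  chi_5          1             exp(-I*pi/3)    exp(-2*I*pi/3)  -1            exp(2*I*pi/3)   exp(I*pi/3)   

Spot check: chi_5(4) = zeta_6^(5*4) = zeta_6^20 = exp(2*I*pi/3).

Z/6Z is abelian, so all 6 irreducible complex representations are 1-dimensional. They are given by chi_k(m) = zeta_6^(k*m) for k = 0,...,5. Row orthogonality: sum_m chi_k(m) conj(chi_l(m)) = 6 * [k = l].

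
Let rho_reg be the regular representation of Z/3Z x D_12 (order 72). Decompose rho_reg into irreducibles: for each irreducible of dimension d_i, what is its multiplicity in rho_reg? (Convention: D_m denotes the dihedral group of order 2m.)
Each irreducible V_i of dimension d_i appears with multiplicity d_i, i.e. rho_reg = (direct sum over all irreducibles V_i) d_i V_i. The irreducible dimensions for Z/3Z x D_12 are 1, 1, 1, 1, 1, 1, 1, 1, 1, 1, 1, 1, 2, 2, 2, 2, 2, 2, 2, 2, 2, 2, 2, 2, 2, 2, 2: 12 irreducibles of dimension 1, each with multiplicity 1; 15 irreducibles of dimension 2, each with multiplicity 2. Total dimension 12*1*1 + 15*2*2 = 72 = |G|.

General theorem: in the regular representation of a finite group G, each irreducible appears with multiplicity equal to its dimension. Check: dim(rho_reg) = sum d_i^2 = 1 + 1 + 1 + 1 + 1 + 1 + 1 + 1 + 1 + 1 + 1 + 1 + 4 + 4 + 4 + 4 + 4 + 4 + 4 + 4 + 4 + 4 + 4 + 4 + 4 + 4 + 4 = 72 = |G|.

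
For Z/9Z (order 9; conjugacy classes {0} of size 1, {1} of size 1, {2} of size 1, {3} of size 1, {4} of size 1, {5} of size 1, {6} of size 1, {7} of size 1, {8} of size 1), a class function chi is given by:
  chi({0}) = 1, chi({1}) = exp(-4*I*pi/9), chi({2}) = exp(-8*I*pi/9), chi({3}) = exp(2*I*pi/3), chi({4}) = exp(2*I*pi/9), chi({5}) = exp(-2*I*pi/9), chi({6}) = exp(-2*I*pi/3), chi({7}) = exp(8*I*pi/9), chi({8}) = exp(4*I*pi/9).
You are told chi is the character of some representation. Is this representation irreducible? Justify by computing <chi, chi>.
Irreducible: <chi, chi> = 1.

Why: <chi, chi> = (1/|G|) sum_C |C| * |chi(C)|^2 = (1/9)[1*|1|^2 + 1*|exp(-4*I*pi/9)|^2 + 1*|exp(-8*I*pi/9)|^2 + 1*|exp(2*I*pi/3)|^2 + 1*|exp(2*I*pi/9)|^2 + 1*|exp(-2*I*pi/9)|^2 + 1*|exp(-2*I*pi/3)|^2 + 1*|exp(8*I*pi/9)|^2 + 1*|exp(4*I*pi/9)|^2]
  = (1/9)[(1) + (1) + (1) + (1) + (1) + (1) + (1) + (1) + (1)] = 9/9 = 1.
(Exp terms are combined using exp(i*s)*conj(exp(i*t)) = exp(i*(s-t)), and sums of them are collapsed using the identity that for every m > 1 the m distinct m-th roots of unity sum to 0, e.g. 1 + exp(2*I*pi/3) + exp(-2*I*pi/3) = 0.)
A character is irreducible iff <chi, chi> = 1, so this representation is irreducible.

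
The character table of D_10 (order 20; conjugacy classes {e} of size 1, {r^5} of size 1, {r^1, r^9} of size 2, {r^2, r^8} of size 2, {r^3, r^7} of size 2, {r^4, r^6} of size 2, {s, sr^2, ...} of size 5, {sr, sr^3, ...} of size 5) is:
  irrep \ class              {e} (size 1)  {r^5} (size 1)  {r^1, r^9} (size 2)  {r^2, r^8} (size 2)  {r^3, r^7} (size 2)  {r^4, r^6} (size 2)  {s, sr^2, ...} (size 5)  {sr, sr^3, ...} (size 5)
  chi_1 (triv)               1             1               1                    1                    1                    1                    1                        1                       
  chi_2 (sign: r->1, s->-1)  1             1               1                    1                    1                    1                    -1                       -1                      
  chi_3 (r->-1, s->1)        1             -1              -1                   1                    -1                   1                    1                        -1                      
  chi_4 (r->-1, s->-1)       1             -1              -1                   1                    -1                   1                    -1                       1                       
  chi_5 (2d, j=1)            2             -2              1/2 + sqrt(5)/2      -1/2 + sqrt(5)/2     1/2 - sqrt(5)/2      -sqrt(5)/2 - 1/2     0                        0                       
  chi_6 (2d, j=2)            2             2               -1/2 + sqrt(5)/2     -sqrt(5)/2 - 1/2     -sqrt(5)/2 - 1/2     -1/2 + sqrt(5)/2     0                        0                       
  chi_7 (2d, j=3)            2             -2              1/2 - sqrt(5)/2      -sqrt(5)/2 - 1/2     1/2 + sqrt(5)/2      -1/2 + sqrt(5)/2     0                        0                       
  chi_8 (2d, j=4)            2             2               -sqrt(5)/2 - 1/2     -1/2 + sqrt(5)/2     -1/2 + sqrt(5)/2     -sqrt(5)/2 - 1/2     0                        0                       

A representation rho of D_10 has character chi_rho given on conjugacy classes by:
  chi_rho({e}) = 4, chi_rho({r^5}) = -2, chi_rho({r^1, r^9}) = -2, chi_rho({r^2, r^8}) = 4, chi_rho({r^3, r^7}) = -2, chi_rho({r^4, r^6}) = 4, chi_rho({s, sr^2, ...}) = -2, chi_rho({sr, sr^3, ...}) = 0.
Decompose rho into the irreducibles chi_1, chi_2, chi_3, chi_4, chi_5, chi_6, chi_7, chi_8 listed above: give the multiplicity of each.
Multiplicities: chi_1: 0, chi_2: 1, chi_3: 1, chi_4: 2, chi_5: 0, chi_6: 0, chi_7: 0, chi_8: 0.

Use <chi_rho, chi> = (1/|G|) sum_C |C| * chi_rho(C) * conj(chi(C)) with |G| = 20 for each irreducible chi in the table:
  <chi_rho, chi_1> = (1/20)[1*(4)*conj(1) + 1*(-2)*conj(1) + 2*(-2)*conj(1) + 2*(4)*conj(1) + 2*(-2)*conj(1) + 2*(4)*conj(1) + 5*(-2)*conj(1) + 5*(0)*conj(1)]
      = (1/20)[(4) + (-2) + (-4) + (8) + (-4) + (8) + (-10) + (0)] = 0/20 = 0
  <chi_rho, chi_2> = (1/20)[1*(4)*conj(1) + 1*(-2)*conj(1) + 2*(-2)*conj(1) + 2*(4)*conj(1) + 2*(-2)*conj(1) + 2*(4)*conj(1) + 5*(-2)*conj(-1) + 5*(0)*conj(-1)]
      = (1/20)[(4) + (-2) + (-4) + (8) + (-4) + (8) + (10) + (0)] = 20/20 = 1
  <chi_rho, chi_3> = (1/20)[1*(4)*conj(1) + 1*(-2)*conj(-1) + 2*(-2)*conj(-1) + 2*(4)*conj(1) + 2*(-2)*conj(-1) + 2*(4)*conj(1) + 5*(-2)*conj(1) + 5*(0)*conj(-1)]
      = (1/20)[(4) + (2) + (4) + (8) + (4) + (8) + (-10) + (0)] = 20/20 = 1
  <chi_rho, chi_4> = (1/20)[1*(4)*conj(1) + 1*(-2)*conj(-1) + 2*(-2)*conj(-1) + 2*(4)*conj(1) + 2*(-2)*conj(-1) + 2*(4)*conj(1) + 5*(-2)*conj(-1) + 5*(0)*conj(1)]
      = (1/20)[(4) + (2) + (4) + (8) + (4) + (8) + (10) + (0)] = 40/20 = 2
  <chi_rho, chi_5> = (1/20)[1*(4)*conj(2) + 1*(-2)*conj(-2) + 2*(-2)*conj(1/2 + sqrt(5)/2) + 2*(4)*conj(-1/2 + sqrt(5)/2) + 2*(-2)*conj(1/2 - sqrt(5)/2) + 2*(4)*conj(-sqrt(5)/2 - 1/2) + 5*(-2)*conj(0) + 5*(0)*conj(0)]
      = (1/20)[(8) + (4) + (-2*sqrt(5) - 2) + (-4 + 4*sqrt(5)) + (-2 + 2*sqrt(5)) + (-4*sqrt(5) - 4) + (0) + (0)] = 0/20 = 0
  <chi_rho, chi_6> = (1/20)[1*(4)*conj(2) + 1*(-2)*conj(2) + 2*(-2)*conj(-1/2 + sqrt(5)/2) + 2*(4)*conj(-sqrt(5)/2 - 1/2) + 2*(-2)*conj(-sqrt(5)/2 - 1/2) + 2*(4)*conj(-1/2 + sqrt(5)/2) + 5*(-2)*conj(0) + 5*(0)*conj(0)]
      = (1/20)[(8) + (-4) + (2 - 2*sqrt(5)) + (-4*sqrt(5) - 4) + (2 + 2*sqrt(5)) + (-4 + 4*sqrt(5)) + (0) + (0)] = 0/20 = 0
  <chi_rho, chi_7> = (1/20)[1*(4)*conj(2) + 1*(-2)*conj(-2) + 2*(-2)*conj(1/2 - sqrt(5)/2) + 2*(4)*conj(-sqrt(5)/2 - 1/2) + 2*(-2)*conj(1/2 + sqrt(5)/2) + 2*(4)*conj(-1/2 + sqrt(5)/2) + 5*(-2)*conj(0) + 5*(0)*conj(0)]
      = (1/20)[(8) + (4) + (-2 + 2*sqrt(5)) + (-4*sqrt(5) - 4) + (-2*sqrt(5) - 2) + (-4 + 4*sqrt(5)) + (0) + (0)] = 0/20 = 0
  <chi_rho, chi_8> = (1/20)[1*(4)*conj(2) + 1*(-2)*conj(2) + 2*(-2)*conj(-sqrt(5)/2 - 1/2) + 2*(4)*conj(-1/2 + sqrt(5)/2) + 2*(-2)*conj(-1/2 + sqrt(5)/2) + 2*(4)*conj(-sqrt(5)/2 - 1/2) + 5*(-2)*conj(0) + 5*(0)*conj(0)]
      = (1/20)[(8) + (-4) + (2 + 2*sqrt(5)) + (-4 + 4*sqrt(5)) + (2 - 2*sqrt(5)) + (-4*sqrt(5) - 4) + (0) + (0)] = 0/20 = 0
Dimension check: dim(rho) = sum (mult * dim) = 0*1 + 1*1 + 1*1 + 2*1 + 0*2 + 0*2 + 0*2 + 0*2 = 4 = chi_rho(e) = 4.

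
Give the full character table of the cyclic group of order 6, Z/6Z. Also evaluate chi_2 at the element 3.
Character table of Z/6Z (irreps indexed chi_0,...,chi_5 with chi_k(m) = zeta_6^(k*m), zeta_6 = exp(2*pi*i/6)):
  irrep \ class  {0} (size 1)  {1} (size 1)    {2} (size 1)    {3} (size 1)  {4} (size 1)    {5} (size 1)  
  chi_0          1             1               1               1             1               1             
  chi_1          1             exp(I*pi/3)     exp(2*I*pi/3)   -1            exp(-2*I*pi/3)  exp(-I*pi/3)  
  chi_2          1             exp(2*I*pi/3)   exp(-2*I*pi/3)  1             exp(2*I*pi/3)   exp(-2*I*pi/3)
  chi_3          1             -1              1               -1            1               -1            
  chi_4          1             exp(-2*I*pi/3)  exp(2*I*pi/3)   1             exp(-2*I*pi/3)  exp(2*I*pi/3) 
  chi_5          1             exp(-I*pi/3)    exp(-2*I*pi/3)  -1            exp(2*I*pi/3)   exp(I*pi/3)   

Spot check: chi_2(3) = zeta_6^(2*3) = zeta_6^6 = 1.

Reasoning: Z/6Z is abelian, so all 6 irreducible complex representations are 1-dimensional. They are given by chi_k(m) = zeta_6^(k*m) for k = 0,...,5. Row orthogonality: sum_m chi_k(m) conj(chi_l(m)) = 6 * [k = l].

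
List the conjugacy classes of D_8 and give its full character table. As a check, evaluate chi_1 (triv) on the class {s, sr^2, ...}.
Conjugacy classes: {e} of size 1, {r^4} of size 1, {r^1, r^7} of size 2, {r^2, r^6} of size 2, {r^3, r^5} of size 2, {s, sr^2, ...} of size 4, {sr, sr^3, ...} of size 4.
Character table:
  irrep \ class              {e} (size 1)  {r^4} (size 1)  {r^1, r^7} (size 2)  {r^2, r^6} (size 2)  {r^3, r^5} (size 2)  {s, sr^2, ...} (size 4)  {sr, sr^3, ...} (size 4)
  chi_1 (triv)               1             1               1                    1                    1                    1                        1                       
  chi_2 (sign: r->1, s->-1)  1             1               1                    1                    1                    -1                       -1                      
  chi_3 (r->-1, s->1)        1             1               -1                   1                    -1                   1                        -1                      
  chi_4 (r->-1, s->-1)       1             1               -1                   1                    -1                   -1                       1                       
  chi_5 (2d, j=1)            2             -2              sqrt(2)              0                    -sqrt(2)             0                        0                       
  chi_6 (2d, j=2)            2             2               0                    -2                   0                    0                        0                       
  chi_7 (2d, j=3)            2             -2              -sqrt(2)             0                    sqrt(2)              0                        0                       

Spot check: chi_1 (triv) on {s, sr^2, ...} = 1.

Details: D_8 has order 2*8 = 16 with 7 conjugacy classes, hence 7 irreducibles. Sum of squared dims 1 + 1 + 1 + 1 + 4 + 4 + 4 = 16 = |G|. Linear characters come from the abelianisation; the 2-dimensional irreps have character r^k -> 2*cos(2*pi*j*k/8), reflections -> 0.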